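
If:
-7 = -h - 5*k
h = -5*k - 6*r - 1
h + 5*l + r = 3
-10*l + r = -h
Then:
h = 10/3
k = 11/15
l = 1/5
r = -4/3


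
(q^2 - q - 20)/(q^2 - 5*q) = (q + 4)/q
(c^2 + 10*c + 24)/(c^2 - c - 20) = (c + 6)/(c - 5)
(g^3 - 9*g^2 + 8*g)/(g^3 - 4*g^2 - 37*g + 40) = g/(g + 5)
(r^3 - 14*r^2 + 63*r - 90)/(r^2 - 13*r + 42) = (r^2 - 8*r + 15)/(r - 7)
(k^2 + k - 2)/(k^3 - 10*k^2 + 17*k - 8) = (k + 2)/(k^2 - 9*k + 8)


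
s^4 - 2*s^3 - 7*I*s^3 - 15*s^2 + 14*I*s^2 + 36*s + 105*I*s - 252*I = (s - 3)^2*(s + 4)*(s - 7*I)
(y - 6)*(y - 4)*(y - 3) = y^3 - 13*y^2 + 54*y - 72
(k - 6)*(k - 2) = k^2 - 8*k + 12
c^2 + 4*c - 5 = (c - 1)*(c + 5)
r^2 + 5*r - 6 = (r - 1)*(r + 6)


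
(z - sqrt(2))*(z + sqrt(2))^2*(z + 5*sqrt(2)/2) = z^4 + 7*sqrt(2)*z^3/2 + 3*z^2 - 7*sqrt(2)*z - 10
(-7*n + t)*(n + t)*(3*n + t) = -21*n^3 - 25*n^2*t - 3*n*t^2 + t^3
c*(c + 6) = c^2 + 6*c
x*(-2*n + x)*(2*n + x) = -4*n^2*x + x^3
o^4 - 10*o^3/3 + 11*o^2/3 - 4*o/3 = o*(o - 4/3)*(o - 1)^2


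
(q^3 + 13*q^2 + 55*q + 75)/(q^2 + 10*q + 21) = (q^2 + 10*q + 25)/(q + 7)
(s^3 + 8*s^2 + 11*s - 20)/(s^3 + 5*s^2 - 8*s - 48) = (s^2 + 4*s - 5)/(s^2 + s - 12)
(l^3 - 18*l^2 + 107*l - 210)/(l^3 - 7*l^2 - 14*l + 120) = (l - 7)/(l + 4)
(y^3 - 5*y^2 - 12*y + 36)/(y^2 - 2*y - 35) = (-y^3 + 5*y^2 + 12*y - 36)/(-y^2 + 2*y + 35)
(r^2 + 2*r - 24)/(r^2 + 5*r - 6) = (r - 4)/(r - 1)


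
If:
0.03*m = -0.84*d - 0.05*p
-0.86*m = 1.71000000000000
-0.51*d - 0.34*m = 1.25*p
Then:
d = 0.04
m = -1.99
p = 0.52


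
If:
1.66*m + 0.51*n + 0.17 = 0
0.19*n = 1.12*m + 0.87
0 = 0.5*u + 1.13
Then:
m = -0.54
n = 1.41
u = -2.26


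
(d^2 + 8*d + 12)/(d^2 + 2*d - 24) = (d + 2)/(d - 4)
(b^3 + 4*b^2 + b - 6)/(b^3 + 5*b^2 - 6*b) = (b^2 + 5*b + 6)/(b*(b + 6))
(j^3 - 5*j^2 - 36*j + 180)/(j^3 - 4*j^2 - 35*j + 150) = (j - 6)/(j - 5)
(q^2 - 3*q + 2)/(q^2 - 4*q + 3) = (q - 2)/(q - 3)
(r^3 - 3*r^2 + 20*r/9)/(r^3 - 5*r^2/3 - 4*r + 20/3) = r*(3*r - 4)/(3*(r^2 - 4))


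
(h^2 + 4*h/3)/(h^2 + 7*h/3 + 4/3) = h/(h + 1)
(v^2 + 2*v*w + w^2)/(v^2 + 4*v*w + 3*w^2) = (v + w)/(v + 3*w)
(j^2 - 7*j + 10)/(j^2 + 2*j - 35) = (j - 2)/(j + 7)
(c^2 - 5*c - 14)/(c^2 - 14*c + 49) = (c + 2)/(c - 7)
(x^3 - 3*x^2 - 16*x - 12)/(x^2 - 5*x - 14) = (x^2 - 5*x - 6)/(x - 7)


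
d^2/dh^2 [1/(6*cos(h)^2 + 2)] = 3*(-6*sin(h)^4 + sin(h)^2 + 4)/(3*cos(h)^2 + 1)^3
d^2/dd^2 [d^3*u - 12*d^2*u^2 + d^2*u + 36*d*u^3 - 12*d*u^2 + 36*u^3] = 2*u*(3*d - 12*u + 1)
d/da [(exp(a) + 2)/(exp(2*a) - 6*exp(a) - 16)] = -exp(a)/(exp(2*a) - 16*exp(a) + 64)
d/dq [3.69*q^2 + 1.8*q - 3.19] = 7.38*q + 1.8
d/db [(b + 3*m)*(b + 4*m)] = 2*b + 7*m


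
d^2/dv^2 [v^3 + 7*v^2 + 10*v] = 6*v + 14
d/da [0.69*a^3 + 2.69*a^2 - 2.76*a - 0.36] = 2.07*a^2 + 5.38*a - 2.76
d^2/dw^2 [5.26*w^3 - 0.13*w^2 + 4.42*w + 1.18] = 31.56*w - 0.26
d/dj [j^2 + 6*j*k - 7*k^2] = 2*j + 6*k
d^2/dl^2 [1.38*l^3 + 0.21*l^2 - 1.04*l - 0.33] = 8.28*l + 0.42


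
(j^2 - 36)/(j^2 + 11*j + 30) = (j - 6)/(j + 5)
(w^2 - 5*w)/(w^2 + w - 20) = w*(w - 5)/(w^2 + w - 20)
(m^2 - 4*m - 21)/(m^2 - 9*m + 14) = (m + 3)/(m - 2)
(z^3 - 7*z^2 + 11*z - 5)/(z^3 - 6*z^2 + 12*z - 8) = (z^3 - 7*z^2 + 11*z - 5)/(z^3 - 6*z^2 + 12*z - 8)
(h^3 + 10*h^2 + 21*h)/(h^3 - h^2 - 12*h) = (h + 7)/(h - 4)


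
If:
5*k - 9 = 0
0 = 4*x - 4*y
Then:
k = 9/5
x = y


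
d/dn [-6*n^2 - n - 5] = -12*n - 1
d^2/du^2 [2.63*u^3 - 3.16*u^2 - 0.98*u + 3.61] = 15.78*u - 6.32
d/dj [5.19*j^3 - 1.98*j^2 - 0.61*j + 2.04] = 15.57*j^2 - 3.96*j - 0.61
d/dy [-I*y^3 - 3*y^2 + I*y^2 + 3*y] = -3*I*y^2 + 2*y*(-3 + I) + 3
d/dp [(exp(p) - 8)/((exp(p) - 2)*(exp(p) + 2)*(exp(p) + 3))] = (-2*exp(3*p) + 21*exp(2*p) + 48*exp(p) - 44)*exp(p)/(exp(6*p) + 6*exp(5*p) + exp(4*p) - 48*exp(3*p) - 56*exp(2*p) + 96*exp(p) + 144)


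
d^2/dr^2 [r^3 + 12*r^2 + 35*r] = 6*r + 24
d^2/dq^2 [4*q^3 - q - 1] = 24*q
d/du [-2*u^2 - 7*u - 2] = -4*u - 7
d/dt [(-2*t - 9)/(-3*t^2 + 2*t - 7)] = 2*(-3*t^2 - 27*t + 16)/(9*t^4 - 12*t^3 + 46*t^2 - 28*t + 49)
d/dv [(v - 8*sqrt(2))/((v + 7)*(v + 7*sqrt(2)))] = ((-v + 8*sqrt(2))*(v + 7) + (-v + 8*sqrt(2))*(v + 7*sqrt(2)) + (v + 7)*(v + 7*sqrt(2)))/((v + 7)^2*(v + 7*sqrt(2))^2)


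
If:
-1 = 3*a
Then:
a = -1/3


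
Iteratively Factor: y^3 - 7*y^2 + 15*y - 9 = (y - 3)*(y^2 - 4*y + 3) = (y - 3)*(y - 1)*(y - 3)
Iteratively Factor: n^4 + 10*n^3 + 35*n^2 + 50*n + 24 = (n + 3)*(n^3 + 7*n^2 + 14*n + 8) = (n + 2)*(n + 3)*(n^2 + 5*n + 4) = (n + 1)*(n + 2)*(n + 3)*(n + 4)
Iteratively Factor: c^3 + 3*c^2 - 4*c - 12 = (c + 2)*(c^2 + c - 6) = (c + 2)*(c + 3)*(c - 2)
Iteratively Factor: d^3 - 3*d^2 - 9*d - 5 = (d + 1)*(d^2 - 4*d - 5) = (d + 1)^2*(d - 5)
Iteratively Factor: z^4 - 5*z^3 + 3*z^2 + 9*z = (z + 1)*(z^3 - 6*z^2 + 9*z) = (z - 3)*(z + 1)*(z^2 - 3*z) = (z - 3)^2*(z + 1)*(z)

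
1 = 1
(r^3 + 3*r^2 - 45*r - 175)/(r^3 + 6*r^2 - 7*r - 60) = (r^2 - 2*r - 35)/(r^2 + r - 12)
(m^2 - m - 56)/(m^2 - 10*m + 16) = (m + 7)/(m - 2)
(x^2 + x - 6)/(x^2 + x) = (x^2 + x - 6)/(x*(x + 1))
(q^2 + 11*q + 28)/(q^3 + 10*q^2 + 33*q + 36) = (q + 7)/(q^2 + 6*q + 9)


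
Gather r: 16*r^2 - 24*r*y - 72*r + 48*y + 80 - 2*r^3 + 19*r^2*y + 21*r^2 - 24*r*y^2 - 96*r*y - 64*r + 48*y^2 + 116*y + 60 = -2*r^3 + r^2*(19*y + 37) + r*(-24*y^2 - 120*y - 136) + 48*y^2 + 164*y + 140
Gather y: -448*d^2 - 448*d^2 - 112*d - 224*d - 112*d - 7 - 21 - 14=-896*d^2 - 448*d - 42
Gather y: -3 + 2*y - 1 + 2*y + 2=4*y - 2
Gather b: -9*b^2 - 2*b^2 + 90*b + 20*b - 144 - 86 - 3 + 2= -11*b^2 + 110*b - 231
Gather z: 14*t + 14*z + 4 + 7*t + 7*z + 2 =21*t + 21*z + 6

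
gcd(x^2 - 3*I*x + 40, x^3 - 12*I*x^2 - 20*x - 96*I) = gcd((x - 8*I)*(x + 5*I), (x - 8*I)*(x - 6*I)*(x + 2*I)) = x - 8*I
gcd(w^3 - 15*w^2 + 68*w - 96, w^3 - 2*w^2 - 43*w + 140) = w - 4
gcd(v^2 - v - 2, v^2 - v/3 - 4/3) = v + 1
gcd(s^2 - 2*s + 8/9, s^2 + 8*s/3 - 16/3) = s - 4/3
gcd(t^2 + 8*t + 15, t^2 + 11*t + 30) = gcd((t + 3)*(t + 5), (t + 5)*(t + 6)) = t + 5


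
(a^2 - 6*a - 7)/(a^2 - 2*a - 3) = (a - 7)/(a - 3)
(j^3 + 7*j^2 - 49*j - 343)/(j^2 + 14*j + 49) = j - 7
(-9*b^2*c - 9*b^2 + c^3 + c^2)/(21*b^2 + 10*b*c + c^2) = (-3*b*c - 3*b + c^2 + c)/(7*b + c)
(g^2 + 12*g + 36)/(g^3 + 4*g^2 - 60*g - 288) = 1/(g - 8)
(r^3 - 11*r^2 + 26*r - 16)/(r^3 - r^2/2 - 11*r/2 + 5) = 2*(r - 8)/(2*r + 5)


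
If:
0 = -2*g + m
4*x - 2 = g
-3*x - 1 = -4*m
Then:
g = 10/29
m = 20/29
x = 17/29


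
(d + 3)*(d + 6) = d^2 + 9*d + 18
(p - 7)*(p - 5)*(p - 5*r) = p^3 - 5*p^2*r - 12*p^2 + 60*p*r + 35*p - 175*r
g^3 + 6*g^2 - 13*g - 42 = (g - 3)*(g + 2)*(g + 7)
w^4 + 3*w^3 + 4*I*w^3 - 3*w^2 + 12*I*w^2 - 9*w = w*(w + 3)*(w + I)*(w + 3*I)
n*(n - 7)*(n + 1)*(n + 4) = n^4 - 2*n^3 - 31*n^2 - 28*n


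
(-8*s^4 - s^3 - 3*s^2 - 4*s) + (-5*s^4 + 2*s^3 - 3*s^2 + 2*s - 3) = -13*s^4 + s^3 - 6*s^2 - 2*s - 3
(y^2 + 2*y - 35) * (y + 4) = y^3 + 6*y^2 - 27*y - 140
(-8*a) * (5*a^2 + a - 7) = -40*a^3 - 8*a^2 + 56*a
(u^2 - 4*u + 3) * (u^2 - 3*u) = u^4 - 7*u^3 + 15*u^2 - 9*u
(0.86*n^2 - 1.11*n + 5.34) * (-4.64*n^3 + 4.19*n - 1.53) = -3.9904*n^5 + 5.1504*n^4 - 21.1742*n^3 - 5.9667*n^2 + 24.0729*n - 8.1702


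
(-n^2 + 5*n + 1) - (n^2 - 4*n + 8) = -2*n^2 + 9*n - 7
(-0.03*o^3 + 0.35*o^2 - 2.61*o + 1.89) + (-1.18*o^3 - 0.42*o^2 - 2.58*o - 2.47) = -1.21*o^3 - 0.07*o^2 - 5.19*o - 0.58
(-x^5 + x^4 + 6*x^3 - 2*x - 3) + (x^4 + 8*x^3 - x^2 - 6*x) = -x^5 + 2*x^4 + 14*x^3 - x^2 - 8*x - 3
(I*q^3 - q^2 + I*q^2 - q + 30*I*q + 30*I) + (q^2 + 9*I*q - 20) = I*q^3 + I*q^2 - q + 39*I*q - 20 + 30*I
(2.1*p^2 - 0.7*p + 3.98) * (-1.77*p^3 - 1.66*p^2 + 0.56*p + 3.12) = -3.717*p^5 - 2.247*p^4 - 4.7066*p^3 - 0.446799999999999*p^2 + 0.0448000000000004*p + 12.4176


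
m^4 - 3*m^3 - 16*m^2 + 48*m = m*(m - 4)*(m - 3)*(m + 4)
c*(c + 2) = c^2 + 2*c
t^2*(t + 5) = t^3 + 5*t^2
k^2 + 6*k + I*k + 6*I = (k + 6)*(k + I)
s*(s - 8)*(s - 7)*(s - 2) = s^4 - 17*s^3 + 86*s^2 - 112*s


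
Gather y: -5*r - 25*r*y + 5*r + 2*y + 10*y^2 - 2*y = -25*r*y + 10*y^2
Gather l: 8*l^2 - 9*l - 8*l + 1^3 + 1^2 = 8*l^2 - 17*l + 2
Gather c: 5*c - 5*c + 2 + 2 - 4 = 0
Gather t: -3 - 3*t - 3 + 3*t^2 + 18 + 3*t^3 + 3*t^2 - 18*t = 3*t^3 + 6*t^2 - 21*t + 12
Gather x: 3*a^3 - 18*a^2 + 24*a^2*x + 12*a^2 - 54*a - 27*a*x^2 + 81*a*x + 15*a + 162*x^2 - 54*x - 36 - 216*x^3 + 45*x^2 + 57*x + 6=3*a^3 - 6*a^2 - 39*a - 216*x^3 + x^2*(207 - 27*a) + x*(24*a^2 + 81*a + 3) - 30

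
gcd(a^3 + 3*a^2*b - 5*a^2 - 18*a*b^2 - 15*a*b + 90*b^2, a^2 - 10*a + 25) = a - 5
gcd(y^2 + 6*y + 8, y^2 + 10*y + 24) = y + 4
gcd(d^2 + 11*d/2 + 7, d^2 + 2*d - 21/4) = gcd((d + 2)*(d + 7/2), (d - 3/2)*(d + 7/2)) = d + 7/2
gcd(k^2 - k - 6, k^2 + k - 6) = 1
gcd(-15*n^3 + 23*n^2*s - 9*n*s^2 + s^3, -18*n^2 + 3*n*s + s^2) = -3*n + s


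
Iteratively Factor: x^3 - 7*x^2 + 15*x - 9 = (x - 3)*(x^2 - 4*x + 3) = (x - 3)^2*(x - 1)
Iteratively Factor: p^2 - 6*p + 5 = (p - 5)*(p - 1)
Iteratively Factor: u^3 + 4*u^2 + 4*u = (u + 2)*(u^2 + 2*u) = (u + 2)^2*(u)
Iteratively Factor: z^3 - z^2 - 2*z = (z)*(z^2 - z - 2) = z*(z + 1)*(z - 2)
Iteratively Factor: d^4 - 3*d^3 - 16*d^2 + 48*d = (d)*(d^3 - 3*d^2 - 16*d + 48) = d*(d - 3)*(d^2 - 16) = d*(d - 3)*(d + 4)*(d - 4)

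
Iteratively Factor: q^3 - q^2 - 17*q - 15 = (q - 5)*(q^2 + 4*q + 3) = (q - 5)*(q + 3)*(q + 1)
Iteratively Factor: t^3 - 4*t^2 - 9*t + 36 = (t + 3)*(t^2 - 7*t + 12) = (t - 4)*(t + 3)*(t - 3)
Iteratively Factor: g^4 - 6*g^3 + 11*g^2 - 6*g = (g - 3)*(g^3 - 3*g^2 + 2*g) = g*(g - 3)*(g^2 - 3*g + 2) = g*(g - 3)*(g - 1)*(g - 2)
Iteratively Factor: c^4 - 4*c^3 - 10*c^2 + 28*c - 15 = (c - 5)*(c^3 + c^2 - 5*c + 3) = (c - 5)*(c - 1)*(c^2 + 2*c - 3) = (c - 5)*(c - 1)^2*(c + 3)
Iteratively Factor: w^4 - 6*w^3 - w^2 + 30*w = (w - 5)*(w^3 - w^2 - 6*w) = (w - 5)*(w - 3)*(w^2 + 2*w) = (w - 5)*(w - 3)*(w + 2)*(w)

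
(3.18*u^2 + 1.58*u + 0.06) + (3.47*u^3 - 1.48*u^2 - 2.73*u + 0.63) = 3.47*u^3 + 1.7*u^2 - 1.15*u + 0.69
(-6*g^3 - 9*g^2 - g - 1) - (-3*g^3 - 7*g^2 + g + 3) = -3*g^3 - 2*g^2 - 2*g - 4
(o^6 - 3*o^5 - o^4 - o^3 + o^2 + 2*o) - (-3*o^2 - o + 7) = o^6 - 3*o^5 - o^4 - o^3 + 4*o^2 + 3*o - 7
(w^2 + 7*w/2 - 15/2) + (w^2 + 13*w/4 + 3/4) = 2*w^2 + 27*w/4 - 27/4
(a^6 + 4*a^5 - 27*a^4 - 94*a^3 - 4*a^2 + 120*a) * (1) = a^6 + 4*a^5 - 27*a^4 - 94*a^3 - 4*a^2 + 120*a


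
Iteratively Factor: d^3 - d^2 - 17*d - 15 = (d - 5)*(d^2 + 4*d + 3) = (d - 5)*(d + 1)*(d + 3)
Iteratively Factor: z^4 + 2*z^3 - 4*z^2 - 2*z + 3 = (z + 3)*(z^3 - z^2 - z + 1) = (z - 1)*(z + 3)*(z^2 - 1) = (z - 1)*(z + 1)*(z + 3)*(z - 1)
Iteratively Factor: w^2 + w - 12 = (w - 3)*(w + 4)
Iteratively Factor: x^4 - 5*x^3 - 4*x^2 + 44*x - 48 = (x - 2)*(x^3 - 3*x^2 - 10*x + 24) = (x - 2)^2*(x^2 - x - 12) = (x - 4)*(x - 2)^2*(x + 3)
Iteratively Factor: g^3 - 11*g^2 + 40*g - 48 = (g - 3)*(g^2 - 8*g + 16) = (g - 4)*(g - 3)*(g - 4)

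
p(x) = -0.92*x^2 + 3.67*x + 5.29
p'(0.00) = 3.67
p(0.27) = 6.21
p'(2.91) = -1.68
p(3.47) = 6.95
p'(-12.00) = 25.75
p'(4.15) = -3.97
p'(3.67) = -3.08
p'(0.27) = 3.17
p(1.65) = 8.84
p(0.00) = 5.29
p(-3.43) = -18.12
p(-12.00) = -171.23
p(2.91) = 8.18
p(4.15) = 4.68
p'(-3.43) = 9.98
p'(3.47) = -2.71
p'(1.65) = 0.63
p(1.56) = 8.78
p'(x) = 3.67 - 1.84*x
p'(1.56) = 0.80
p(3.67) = 6.37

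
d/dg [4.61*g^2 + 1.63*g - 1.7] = 9.22*g + 1.63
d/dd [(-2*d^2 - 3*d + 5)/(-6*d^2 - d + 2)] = (-16*d^2 + 52*d - 1)/(36*d^4 + 12*d^3 - 23*d^2 - 4*d + 4)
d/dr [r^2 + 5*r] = 2*r + 5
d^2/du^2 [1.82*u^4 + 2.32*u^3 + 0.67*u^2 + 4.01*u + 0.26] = 21.84*u^2 + 13.92*u + 1.34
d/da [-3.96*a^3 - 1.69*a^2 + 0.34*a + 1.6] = -11.88*a^2 - 3.38*a + 0.34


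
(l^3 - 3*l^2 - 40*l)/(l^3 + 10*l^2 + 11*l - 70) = l*(l - 8)/(l^2 + 5*l - 14)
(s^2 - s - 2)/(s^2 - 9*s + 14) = (s + 1)/(s - 7)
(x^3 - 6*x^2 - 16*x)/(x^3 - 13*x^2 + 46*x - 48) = x*(x + 2)/(x^2 - 5*x + 6)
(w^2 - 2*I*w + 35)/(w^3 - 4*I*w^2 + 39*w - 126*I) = (w + 5*I)/(w^2 + 3*I*w + 18)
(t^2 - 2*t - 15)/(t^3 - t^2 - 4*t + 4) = (t^2 - 2*t - 15)/(t^3 - t^2 - 4*t + 4)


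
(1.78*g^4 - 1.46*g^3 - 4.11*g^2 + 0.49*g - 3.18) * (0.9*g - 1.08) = 1.602*g^5 - 3.2364*g^4 - 2.1222*g^3 + 4.8798*g^2 - 3.3912*g + 3.4344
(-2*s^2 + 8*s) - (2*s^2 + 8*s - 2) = 2 - 4*s^2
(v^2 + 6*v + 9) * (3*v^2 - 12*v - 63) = 3*v^4 + 6*v^3 - 108*v^2 - 486*v - 567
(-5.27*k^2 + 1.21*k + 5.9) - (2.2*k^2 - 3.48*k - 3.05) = -7.47*k^2 + 4.69*k + 8.95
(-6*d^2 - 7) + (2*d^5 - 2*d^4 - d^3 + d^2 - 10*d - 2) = 2*d^5 - 2*d^4 - d^3 - 5*d^2 - 10*d - 9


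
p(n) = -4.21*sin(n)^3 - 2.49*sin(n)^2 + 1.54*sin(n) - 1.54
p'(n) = -12.63*sin(n)^2*cos(n) - 4.98*sin(n)*cos(n) + 1.54*cos(n)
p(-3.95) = -3.32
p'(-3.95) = 5.99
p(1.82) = -6.22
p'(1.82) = 3.74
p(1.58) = -6.70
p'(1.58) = 0.15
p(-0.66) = -2.45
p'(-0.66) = -0.12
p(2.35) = -3.22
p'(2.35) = 5.90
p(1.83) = -6.18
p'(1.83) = 3.86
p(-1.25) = -1.65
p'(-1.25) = -1.61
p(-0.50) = -2.39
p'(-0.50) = 0.90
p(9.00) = -1.62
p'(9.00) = 2.42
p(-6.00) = -1.40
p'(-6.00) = -0.80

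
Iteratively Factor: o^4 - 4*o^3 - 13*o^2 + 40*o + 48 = (o - 4)*(o^3 - 13*o - 12) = (o - 4)*(o + 1)*(o^2 - o - 12) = (o - 4)^2*(o + 1)*(o + 3)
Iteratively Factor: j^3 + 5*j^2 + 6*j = (j + 2)*(j^2 + 3*j) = j*(j + 2)*(j + 3)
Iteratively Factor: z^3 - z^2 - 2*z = (z + 1)*(z^2 - 2*z) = (z - 2)*(z + 1)*(z)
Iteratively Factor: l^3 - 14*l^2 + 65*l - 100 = (l - 5)*(l^2 - 9*l + 20) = (l - 5)*(l - 4)*(l - 5)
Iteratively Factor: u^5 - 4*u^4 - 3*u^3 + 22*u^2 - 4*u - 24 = (u - 3)*(u^4 - u^3 - 6*u^2 + 4*u + 8) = (u - 3)*(u + 2)*(u^3 - 3*u^2 + 4) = (u - 3)*(u - 2)*(u + 2)*(u^2 - u - 2) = (u - 3)*(u - 2)^2*(u + 2)*(u + 1)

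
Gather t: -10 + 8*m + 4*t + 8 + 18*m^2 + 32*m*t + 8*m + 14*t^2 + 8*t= 18*m^2 + 16*m + 14*t^2 + t*(32*m + 12) - 2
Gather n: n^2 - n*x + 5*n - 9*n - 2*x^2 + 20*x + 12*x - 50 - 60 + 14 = n^2 + n*(-x - 4) - 2*x^2 + 32*x - 96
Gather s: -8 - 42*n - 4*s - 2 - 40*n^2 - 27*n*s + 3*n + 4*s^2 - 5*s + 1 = -40*n^2 - 39*n + 4*s^2 + s*(-27*n - 9) - 9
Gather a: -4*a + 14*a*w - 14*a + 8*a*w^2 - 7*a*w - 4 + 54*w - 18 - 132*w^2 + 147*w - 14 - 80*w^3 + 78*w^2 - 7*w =a*(8*w^2 + 7*w - 18) - 80*w^3 - 54*w^2 + 194*w - 36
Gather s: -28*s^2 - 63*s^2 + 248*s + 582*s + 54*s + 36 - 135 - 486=-91*s^2 + 884*s - 585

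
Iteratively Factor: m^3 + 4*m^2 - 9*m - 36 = (m + 3)*(m^2 + m - 12) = (m - 3)*(m + 3)*(m + 4)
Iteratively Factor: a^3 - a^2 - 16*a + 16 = (a - 1)*(a^2 - 16) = (a - 1)*(a + 4)*(a - 4)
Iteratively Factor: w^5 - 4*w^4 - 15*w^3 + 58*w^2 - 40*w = (w - 5)*(w^4 + w^3 - 10*w^2 + 8*w) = (w - 5)*(w - 1)*(w^3 + 2*w^2 - 8*w) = (w - 5)*(w - 2)*(w - 1)*(w^2 + 4*w) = (w - 5)*(w - 2)*(w - 1)*(w + 4)*(w)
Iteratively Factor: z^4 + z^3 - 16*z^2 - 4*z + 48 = (z + 2)*(z^3 - z^2 - 14*z + 24) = (z - 3)*(z + 2)*(z^2 + 2*z - 8) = (z - 3)*(z - 2)*(z + 2)*(z + 4)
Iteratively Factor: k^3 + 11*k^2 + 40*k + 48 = (k + 4)*(k^2 + 7*k + 12) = (k + 3)*(k + 4)*(k + 4)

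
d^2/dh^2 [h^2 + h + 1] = 2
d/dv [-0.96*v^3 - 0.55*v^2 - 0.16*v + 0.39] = -2.88*v^2 - 1.1*v - 0.16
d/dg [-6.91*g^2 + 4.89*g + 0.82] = 4.89 - 13.82*g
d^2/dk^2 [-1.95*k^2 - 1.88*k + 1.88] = -3.90000000000000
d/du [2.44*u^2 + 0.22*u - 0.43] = 4.88*u + 0.22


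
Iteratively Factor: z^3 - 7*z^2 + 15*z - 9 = (z - 3)*(z^2 - 4*z + 3) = (z - 3)*(z - 1)*(z - 3)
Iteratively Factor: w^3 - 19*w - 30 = (w + 2)*(w^2 - 2*w - 15) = (w + 2)*(w + 3)*(w - 5)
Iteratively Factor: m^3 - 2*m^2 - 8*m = (m)*(m^2 - 2*m - 8) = m*(m - 4)*(m + 2)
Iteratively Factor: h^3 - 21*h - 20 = (h + 4)*(h^2 - 4*h - 5) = (h - 5)*(h + 4)*(h + 1)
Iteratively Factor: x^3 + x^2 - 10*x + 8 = (x + 4)*(x^2 - 3*x + 2) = (x - 1)*(x + 4)*(x - 2)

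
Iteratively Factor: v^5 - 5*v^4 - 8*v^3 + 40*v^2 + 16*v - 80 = (v - 2)*(v^4 - 3*v^3 - 14*v^2 + 12*v + 40) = (v - 2)^2*(v^3 - v^2 - 16*v - 20) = (v - 5)*(v - 2)^2*(v^2 + 4*v + 4) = (v - 5)*(v - 2)^2*(v + 2)*(v + 2)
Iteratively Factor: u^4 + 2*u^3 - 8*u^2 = (u + 4)*(u^3 - 2*u^2) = (u - 2)*(u + 4)*(u^2) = u*(u - 2)*(u + 4)*(u)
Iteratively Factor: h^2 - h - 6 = (h - 3)*(h + 2)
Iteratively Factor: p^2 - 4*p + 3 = (p - 3)*(p - 1)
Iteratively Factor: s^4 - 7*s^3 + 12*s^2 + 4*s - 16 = (s - 2)*(s^3 - 5*s^2 + 2*s + 8) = (s - 2)^2*(s^2 - 3*s - 4) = (s - 4)*(s - 2)^2*(s + 1)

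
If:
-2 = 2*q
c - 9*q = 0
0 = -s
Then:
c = -9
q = -1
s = 0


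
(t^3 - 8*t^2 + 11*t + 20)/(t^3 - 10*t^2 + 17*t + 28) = (t - 5)/(t - 7)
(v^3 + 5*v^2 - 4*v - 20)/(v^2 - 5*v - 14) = (v^2 + 3*v - 10)/(v - 7)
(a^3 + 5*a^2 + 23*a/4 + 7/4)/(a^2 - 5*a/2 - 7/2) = (4*a^2 + 16*a + 7)/(2*(2*a - 7))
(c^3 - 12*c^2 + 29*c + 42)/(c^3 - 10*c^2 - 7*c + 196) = (c^2 - 5*c - 6)/(c^2 - 3*c - 28)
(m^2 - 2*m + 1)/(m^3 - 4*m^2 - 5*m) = (-m^2 + 2*m - 1)/(m*(-m^2 + 4*m + 5))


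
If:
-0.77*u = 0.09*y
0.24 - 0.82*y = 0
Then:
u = -0.03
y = 0.29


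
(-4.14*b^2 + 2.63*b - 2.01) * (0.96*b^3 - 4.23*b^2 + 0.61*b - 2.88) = -3.9744*b^5 + 20.037*b^4 - 15.5799*b^3 + 22.0298*b^2 - 8.8005*b + 5.7888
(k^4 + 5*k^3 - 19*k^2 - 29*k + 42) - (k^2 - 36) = k^4 + 5*k^3 - 20*k^2 - 29*k + 78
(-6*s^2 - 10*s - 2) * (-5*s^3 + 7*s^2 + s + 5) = 30*s^5 + 8*s^4 - 66*s^3 - 54*s^2 - 52*s - 10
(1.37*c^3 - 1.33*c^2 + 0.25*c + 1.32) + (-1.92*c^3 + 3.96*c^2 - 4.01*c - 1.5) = -0.55*c^3 + 2.63*c^2 - 3.76*c - 0.18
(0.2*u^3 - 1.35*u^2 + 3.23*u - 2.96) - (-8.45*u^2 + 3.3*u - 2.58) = 0.2*u^3 + 7.1*u^2 - 0.0699999999999998*u - 0.38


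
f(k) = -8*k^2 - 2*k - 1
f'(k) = -16*k - 2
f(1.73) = -28.40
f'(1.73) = -29.68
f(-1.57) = -17.58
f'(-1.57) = 23.12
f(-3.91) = -115.48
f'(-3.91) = 60.56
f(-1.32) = -12.30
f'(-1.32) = 19.12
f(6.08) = -308.89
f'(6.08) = -99.28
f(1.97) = -35.99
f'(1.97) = -33.52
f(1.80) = -30.52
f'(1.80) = -30.80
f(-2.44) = -43.75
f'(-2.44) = 37.04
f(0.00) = -1.00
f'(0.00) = -2.00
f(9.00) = -667.00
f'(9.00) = -146.00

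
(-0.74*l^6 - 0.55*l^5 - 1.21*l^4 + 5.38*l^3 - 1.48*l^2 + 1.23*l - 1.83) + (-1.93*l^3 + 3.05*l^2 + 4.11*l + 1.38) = -0.74*l^6 - 0.55*l^5 - 1.21*l^4 + 3.45*l^3 + 1.57*l^2 + 5.34*l - 0.45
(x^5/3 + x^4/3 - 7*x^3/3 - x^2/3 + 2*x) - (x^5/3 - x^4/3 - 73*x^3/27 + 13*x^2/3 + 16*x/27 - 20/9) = 2*x^4/3 + 10*x^3/27 - 14*x^2/3 + 38*x/27 + 20/9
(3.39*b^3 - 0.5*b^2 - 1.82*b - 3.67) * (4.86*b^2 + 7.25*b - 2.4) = 16.4754*b^5 + 22.1475*b^4 - 20.6062*b^3 - 29.8312*b^2 - 22.2395*b + 8.808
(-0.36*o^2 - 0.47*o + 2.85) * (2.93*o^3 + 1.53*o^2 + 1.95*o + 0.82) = -1.0548*o^5 - 1.9279*o^4 + 6.9294*o^3 + 3.1488*o^2 + 5.1721*o + 2.337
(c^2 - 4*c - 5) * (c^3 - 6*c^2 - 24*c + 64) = c^5 - 10*c^4 - 5*c^3 + 190*c^2 - 136*c - 320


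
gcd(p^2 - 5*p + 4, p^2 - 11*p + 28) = p - 4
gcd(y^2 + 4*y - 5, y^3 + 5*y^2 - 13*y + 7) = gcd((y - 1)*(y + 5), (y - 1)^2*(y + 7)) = y - 1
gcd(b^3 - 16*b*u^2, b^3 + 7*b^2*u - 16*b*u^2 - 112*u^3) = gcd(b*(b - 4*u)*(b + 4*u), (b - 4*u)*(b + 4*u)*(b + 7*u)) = -b^2 + 16*u^2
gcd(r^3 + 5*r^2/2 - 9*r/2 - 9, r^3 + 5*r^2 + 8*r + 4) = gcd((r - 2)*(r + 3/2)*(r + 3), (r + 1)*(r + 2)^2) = 1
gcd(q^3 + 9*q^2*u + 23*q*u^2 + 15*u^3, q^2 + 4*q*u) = 1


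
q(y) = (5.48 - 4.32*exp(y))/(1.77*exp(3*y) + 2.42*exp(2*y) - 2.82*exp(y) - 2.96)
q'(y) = (5.48 - 4.32*exp(y))*(-5.31*exp(3*y) - 4.84*exp(2*y) + 2.82*exp(y))/(1.77*exp(3*y) + 2.42*exp(2*y) - 2.82*exp(y) - 2.96)^2 - 4.32*exp(y)/(1.77*exp(3*y) + 2.42*exp(2*y) - 2.82*exp(y) - 2.96)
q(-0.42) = -0.81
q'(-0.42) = 0.44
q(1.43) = -0.08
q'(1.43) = 0.12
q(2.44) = -0.01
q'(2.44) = 0.03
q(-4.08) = -1.80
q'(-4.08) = 0.05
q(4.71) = -0.00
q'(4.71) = 0.00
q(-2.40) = -1.59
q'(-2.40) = 0.23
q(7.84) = -0.00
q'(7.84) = 0.00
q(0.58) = -0.23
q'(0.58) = 0.16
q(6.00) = 0.00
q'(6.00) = 0.00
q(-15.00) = -1.85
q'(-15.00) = 0.00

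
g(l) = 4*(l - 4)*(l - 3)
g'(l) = 8*l - 28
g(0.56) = 33.57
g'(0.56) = -23.52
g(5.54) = 15.65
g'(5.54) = 16.32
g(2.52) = 2.84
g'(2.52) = -7.84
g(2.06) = 7.29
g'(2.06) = -11.52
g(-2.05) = 122.21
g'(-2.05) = -44.40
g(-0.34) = 57.98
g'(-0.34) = -30.72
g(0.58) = 33.11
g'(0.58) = -23.36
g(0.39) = 37.69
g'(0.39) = -24.88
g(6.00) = 24.00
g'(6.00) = 20.00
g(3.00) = 0.00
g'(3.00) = -4.00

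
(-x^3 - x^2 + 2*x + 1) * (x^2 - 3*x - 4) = -x^5 + 2*x^4 + 9*x^3 - x^2 - 11*x - 4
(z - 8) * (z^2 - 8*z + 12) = z^3 - 16*z^2 + 76*z - 96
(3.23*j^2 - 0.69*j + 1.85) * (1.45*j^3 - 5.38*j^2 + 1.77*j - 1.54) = 4.6835*j^5 - 18.3779*j^4 + 12.1118*j^3 - 16.1485*j^2 + 4.3371*j - 2.849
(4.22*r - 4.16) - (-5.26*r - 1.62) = 9.48*r - 2.54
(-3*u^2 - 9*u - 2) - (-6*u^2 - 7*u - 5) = 3*u^2 - 2*u + 3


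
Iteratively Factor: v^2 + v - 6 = (v - 2)*(v + 3)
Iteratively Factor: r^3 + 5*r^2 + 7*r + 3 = (r + 1)*(r^2 + 4*r + 3) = (r + 1)^2*(r + 3)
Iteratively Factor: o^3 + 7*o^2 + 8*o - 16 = (o + 4)*(o^2 + 3*o - 4) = (o - 1)*(o + 4)*(o + 4)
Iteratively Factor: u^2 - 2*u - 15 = (u - 5)*(u + 3)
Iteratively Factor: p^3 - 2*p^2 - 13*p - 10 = (p + 1)*(p^2 - 3*p - 10) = (p + 1)*(p + 2)*(p - 5)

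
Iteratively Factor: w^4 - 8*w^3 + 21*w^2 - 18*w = (w)*(w^3 - 8*w^2 + 21*w - 18) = w*(w - 3)*(w^2 - 5*w + 6) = w*(w - 3)^2*(w - 2)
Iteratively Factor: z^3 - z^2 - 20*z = (z + 4)*(z^2 - 5*z) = z*(z + 4)*(z - 5)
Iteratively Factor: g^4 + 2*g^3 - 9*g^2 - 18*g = (g + 3)*(g^3 - g^2 - 6*g) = (g + 2)*(g + 3)*(g^2 - 3*g) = (g - 3)*(g + 2)*(g + 3)*(g)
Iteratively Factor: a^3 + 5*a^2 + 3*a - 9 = (a + 3)*(a^2 + 2*a - 3) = (a + 3)^2*(a - 1)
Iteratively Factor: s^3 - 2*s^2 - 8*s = (s + 2)*(s^2 - 4*s) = (s - 4)*(s + 2)*(s)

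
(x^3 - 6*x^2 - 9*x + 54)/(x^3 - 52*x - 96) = (-x^3 + 6*x^2 + 9*x - 54)/(-x^3 + 52*x + 96)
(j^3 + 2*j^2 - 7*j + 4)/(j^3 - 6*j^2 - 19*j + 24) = (j^2 + 3*j - 4)/(j^2 - 5*j - 24)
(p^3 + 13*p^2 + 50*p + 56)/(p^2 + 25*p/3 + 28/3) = 3*(p^2 + 6*p + 8)/(3*p + 4)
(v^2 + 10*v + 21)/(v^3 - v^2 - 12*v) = (v + 7)/(v*(v - 4))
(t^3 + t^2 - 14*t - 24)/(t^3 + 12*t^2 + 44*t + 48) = (t^2 - t - 12)/(t^2 + 10*t + 24)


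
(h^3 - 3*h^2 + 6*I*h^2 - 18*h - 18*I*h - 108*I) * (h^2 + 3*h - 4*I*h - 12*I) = h^5 + 2*I*h^4 - 3*h^3 - 54*h^2 - 54*I*h^2 - 648*h - 108*I*h - 1296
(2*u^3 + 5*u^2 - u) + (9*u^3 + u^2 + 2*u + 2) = 11*u^3 + 6*u^2 + u + 2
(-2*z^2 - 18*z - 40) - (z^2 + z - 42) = -3*z^2 - 19*z + 2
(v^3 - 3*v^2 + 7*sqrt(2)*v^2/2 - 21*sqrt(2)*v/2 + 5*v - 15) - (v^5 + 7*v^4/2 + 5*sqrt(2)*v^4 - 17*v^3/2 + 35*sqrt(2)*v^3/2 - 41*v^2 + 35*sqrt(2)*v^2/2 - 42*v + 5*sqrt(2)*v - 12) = -v^5 - 5*sqrt(2)*v^4 - 7*v^4/2 - 35*sqrt(2)*v^3/2 + 19*v^3/2 - 14*sqrt(2)*v^2 + 38*v^2 - 31*sqrt(2)*v/2 + 47*v - 3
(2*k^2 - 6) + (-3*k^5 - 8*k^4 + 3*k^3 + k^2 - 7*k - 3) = -3*k^5 - 8*k^4 + 3*k^3 + 3*k^2 - 7*k - 9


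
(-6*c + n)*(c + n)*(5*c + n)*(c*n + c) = -30*c^4*n - 30*c^4 - 31*c^3*n^2 - 31*c^3*n + c*n^4 + c*n^3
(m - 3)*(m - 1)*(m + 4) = m^3 - 13*m + 12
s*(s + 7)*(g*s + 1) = g*s^3 + 7*g*s^2 + s^2 + 7*s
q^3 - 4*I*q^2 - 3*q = q*(q - 3*I)*(q - I)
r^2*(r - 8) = r^3 - 8*r^2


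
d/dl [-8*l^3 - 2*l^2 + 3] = 4*l*(-6*l - 1)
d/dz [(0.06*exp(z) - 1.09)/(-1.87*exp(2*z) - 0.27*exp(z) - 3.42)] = (0.1122*exp(2*z) - 4.0766*exp(z) - 0.4995)*exp(z)/(3.4969*exp(4*z) + 1.0098*exp(3*z) + 12.8637*exp(2*z) + 1.8468*exp(z) + 11.6964)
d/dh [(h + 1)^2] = 2*h + 2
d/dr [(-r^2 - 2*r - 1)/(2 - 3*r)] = (3*r^2 - 4*r - 7)/(9*r^2 - 12*r + 4)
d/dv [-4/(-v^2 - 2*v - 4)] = 8*(-v - 1)/(v^2 + 2*v + 4)^2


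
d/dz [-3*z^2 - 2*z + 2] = -6*z - 2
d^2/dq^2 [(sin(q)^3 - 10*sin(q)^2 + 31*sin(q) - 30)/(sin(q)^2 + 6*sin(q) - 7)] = (-sin(q)^6 - 19*sin(q)^5 - 240*sin(q)^4 + 1168*sin(q)^3 - 1027*sin(q)^2 + 699*sin(q) + 956)/((sin(q) - 1)^2*(sin(q) + 7)^3)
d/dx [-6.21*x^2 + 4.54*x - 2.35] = 4.54 - 12.42*x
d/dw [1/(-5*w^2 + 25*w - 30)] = (2*w - 5)/(5*(w^2 - 5*w + 6)^2)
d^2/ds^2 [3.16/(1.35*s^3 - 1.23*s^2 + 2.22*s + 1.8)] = ((7.7736 - 25.596*s)*(1.35*s^3 - 1.23*s^2 + 2.22*s + 1.8) + 3.16*(4.05*s^2 - 2.46*s + 2.22)*(8.1*s^2 - 4.92*s + 4.44))/(1.35*s^3 - 1.23*s^2 + 2.22*s + 1.8)^3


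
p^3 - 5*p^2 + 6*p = p*(p - 3)*(p - 2)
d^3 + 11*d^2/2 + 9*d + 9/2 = (d + 1)*(d + 3/2)*(d + 3)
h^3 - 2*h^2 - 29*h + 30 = (h - 6)*(h - 1)*(h + 5)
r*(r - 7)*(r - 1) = r^3 - 8*r^2 + 7*r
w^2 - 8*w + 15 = (w - 5)*(w - 3)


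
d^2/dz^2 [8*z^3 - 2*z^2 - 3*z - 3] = 48*z - 4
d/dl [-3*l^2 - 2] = -6*l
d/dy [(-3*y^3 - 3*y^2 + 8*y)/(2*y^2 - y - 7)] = 2*(-3*y^4 + 3*y^3 + 25*y^2 + 21*y - 28)/(4*y^4 - 4*y^3 - 27*y^2 + 14*y + 49)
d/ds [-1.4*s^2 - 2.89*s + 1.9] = -2.8*s - 2.89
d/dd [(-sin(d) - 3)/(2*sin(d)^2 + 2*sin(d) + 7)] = (12*sin(d) - cos(2*d))*cos(d)/(2*sin(d) - cos(2*d) + 8)^2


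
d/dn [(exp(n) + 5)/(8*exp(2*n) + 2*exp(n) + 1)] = (-2*(exp(n) + 5)*(8*exp(n) + 1) + 8*exp(2*n) + 2*exp(n) + 1)*exp(n)/(8*exp(2*n) + 2*exp(n) + 1)^2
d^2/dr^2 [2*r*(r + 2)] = 4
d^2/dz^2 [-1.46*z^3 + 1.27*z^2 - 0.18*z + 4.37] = 2.54 - 8.76*z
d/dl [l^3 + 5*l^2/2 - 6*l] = 3*l^2 + 5*l - 6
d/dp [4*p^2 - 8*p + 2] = 8*p - 8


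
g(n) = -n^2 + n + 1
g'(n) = 1 - 2*n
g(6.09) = -30.00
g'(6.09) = -11.18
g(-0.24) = 0.70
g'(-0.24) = 1.48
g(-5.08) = -29.89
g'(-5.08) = 11.16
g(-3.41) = -14.04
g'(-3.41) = 7.82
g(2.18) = -1.57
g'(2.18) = -3.36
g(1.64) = -0.05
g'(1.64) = -2.28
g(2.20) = -1.64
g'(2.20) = -3.40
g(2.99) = -4.95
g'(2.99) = -4.98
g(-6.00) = -41.00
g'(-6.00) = 13.00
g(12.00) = -131.00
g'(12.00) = -23.00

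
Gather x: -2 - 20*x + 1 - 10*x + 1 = -30*x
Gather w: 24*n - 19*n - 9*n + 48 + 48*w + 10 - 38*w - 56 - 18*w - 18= -4*n - 8*w - 16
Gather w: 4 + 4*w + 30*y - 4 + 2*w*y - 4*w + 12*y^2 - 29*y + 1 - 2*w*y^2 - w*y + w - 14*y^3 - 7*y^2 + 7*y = w*(-2*y^2 + y + 1) - 14*y^3 + 5*y^2 + 8*y + 1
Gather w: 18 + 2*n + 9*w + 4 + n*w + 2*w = 2*n + w*(n + 11) + 22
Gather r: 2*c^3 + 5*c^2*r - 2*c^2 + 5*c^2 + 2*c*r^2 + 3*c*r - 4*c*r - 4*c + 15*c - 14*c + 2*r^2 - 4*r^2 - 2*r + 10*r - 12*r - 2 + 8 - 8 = 2*c^3 + 3*c^2 - 3*c + r^2*(2*c - 2) + r*(5*c^2 - c - 4) - 2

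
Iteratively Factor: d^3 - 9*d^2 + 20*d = (d)*(d^2 - 9*d + 20) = d*(d - 4)*(d - 5)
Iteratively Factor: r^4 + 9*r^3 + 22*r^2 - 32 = (r + 4)*(r^3 + 5*r^2 + 2*r - 8) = (r + 4)^2*(r^2 + r - 2) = (r - 1)*(r + 4)^2*(r + 2)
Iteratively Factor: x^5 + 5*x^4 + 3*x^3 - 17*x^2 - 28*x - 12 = (x + 2)*(x^4 + 3*x^3 - 3*x^2 - 11*x - 6) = (x + 2)*(x + 3)*(x^3 - 3*x - 2) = (x + 1)*(x + 2)*(x + 3)*(x^2 - x - 2) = (x - 2)*(x + 1)*(x + 2)*(x + 3)*(x + 1)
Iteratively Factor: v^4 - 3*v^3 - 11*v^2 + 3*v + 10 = (v - 5)*(v^3 + 2*v^2 - v - 2) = (v - 5)*(v + 1)*(v^2 + v - 2) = (v - 5)*(v - 1)*(v + 1)*(v + 2)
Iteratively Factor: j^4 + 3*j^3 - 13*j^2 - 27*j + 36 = (j + 3)*(j^3 - 13*j + 12) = (j - 3)*(j + 3)*(j^2 + 3*j - 4) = (j - 3)*(j + 3)*(j + 4)*(j - 1)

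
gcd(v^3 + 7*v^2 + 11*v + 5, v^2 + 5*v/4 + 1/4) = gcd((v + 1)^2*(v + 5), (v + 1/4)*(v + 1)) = v + 1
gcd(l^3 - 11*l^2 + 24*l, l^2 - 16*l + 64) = l - 8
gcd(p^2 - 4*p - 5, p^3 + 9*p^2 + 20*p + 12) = p + 1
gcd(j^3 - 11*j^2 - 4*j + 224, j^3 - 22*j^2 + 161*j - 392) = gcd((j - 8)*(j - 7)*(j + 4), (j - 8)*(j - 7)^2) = j^2 - 15*j + 56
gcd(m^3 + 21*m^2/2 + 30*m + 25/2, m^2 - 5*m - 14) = 1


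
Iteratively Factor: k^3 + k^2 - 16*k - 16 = (k - 4)*(k^2 + 5*k + 4) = (k - 4)*(k + 4)*(k + 1)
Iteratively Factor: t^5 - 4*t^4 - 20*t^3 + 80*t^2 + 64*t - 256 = (t - 2)*(t^4 - 2*t^3 - 24*t^2 + 32*t + 128) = (t - 2)*(t + 4)*(t^3 - 6*t^2 + 32) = (t - 2)*(t + 2)*(t + 4)*(t^2 - 8*t + 16) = (t - 4)*(t - 2)*(t + 2)*(t + 4)*(t - 4)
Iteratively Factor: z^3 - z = (z - 1)*(z^2 + z) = z*(z - 1)*(z + 1)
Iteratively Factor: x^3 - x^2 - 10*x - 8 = (x + 1)*(x^2 - 2*x - 8) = (x + 1)*(x + 2)*(x - 4)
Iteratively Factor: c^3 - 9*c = (c + 3)*(c^2 - 3*c) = c*(c + 3)*(c - 3)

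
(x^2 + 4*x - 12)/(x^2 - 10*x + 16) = (x + 6)/(x - 8)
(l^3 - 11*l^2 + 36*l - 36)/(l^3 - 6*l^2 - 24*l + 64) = (l^2 - 9*l + 18)/(l^2 - 4*l - 32)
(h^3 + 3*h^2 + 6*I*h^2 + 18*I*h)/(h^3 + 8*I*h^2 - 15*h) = (h^2 + h*(3 + 6*I) + 18*I)/(h^2 + 8*I*h - 15)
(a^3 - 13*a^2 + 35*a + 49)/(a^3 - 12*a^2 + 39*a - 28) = (a^2 - 6*a - 7)/(a^2 - 5*a + 4)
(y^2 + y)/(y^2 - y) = (y + 1)/(y - 1)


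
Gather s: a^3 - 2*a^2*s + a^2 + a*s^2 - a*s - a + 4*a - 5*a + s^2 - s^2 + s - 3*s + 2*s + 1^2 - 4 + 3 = a^3 + a^2 + a*s^2 - 2*a + s*(-2*a^2 - a)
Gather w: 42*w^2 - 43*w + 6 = 42*w^2 - 43*w + 6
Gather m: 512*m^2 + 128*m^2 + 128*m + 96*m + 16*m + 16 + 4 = 640*m^2 + 240*m + 20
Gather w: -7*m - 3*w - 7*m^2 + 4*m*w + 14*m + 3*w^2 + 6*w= -7*m^2 + 7*m + 3*w^2 + w*(4*m + 3)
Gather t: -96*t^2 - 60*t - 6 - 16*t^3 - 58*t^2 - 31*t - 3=-16*t^3 - 154*t^2 - 91*t - 9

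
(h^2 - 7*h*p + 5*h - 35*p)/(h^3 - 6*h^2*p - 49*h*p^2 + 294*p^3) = (-h - 5)/(-h^2 - h*p + 42*p^2)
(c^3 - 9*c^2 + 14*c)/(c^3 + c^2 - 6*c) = (c - 7)/(c + 3)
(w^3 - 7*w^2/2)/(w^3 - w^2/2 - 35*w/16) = 8*w*(7 - 2*w)/(-16*w^2 + 8*w + 35)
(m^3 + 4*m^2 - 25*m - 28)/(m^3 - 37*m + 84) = (m + 1)/(m - 3)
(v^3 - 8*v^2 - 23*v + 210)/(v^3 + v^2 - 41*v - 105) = (v - 6)/(v + 3)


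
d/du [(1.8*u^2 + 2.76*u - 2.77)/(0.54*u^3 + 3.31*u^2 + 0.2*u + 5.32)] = (-0.972*u^4 - 2.9808*u^3 - 4.2882*u^2 + 37.4894*u + 15.2372)/(0.2916*u^6 + 3.5748*u^5 + 11.1721*u^4 + 7.0696*u^3 + 35.2584*u^2 + 2.128*u + 28.3024)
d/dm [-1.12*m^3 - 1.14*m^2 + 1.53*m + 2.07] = -3.36*m^2 - 2.28*m + 1.53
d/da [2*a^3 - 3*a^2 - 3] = 6*a*(a - 1)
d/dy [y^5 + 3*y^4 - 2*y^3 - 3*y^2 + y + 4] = 5*y^4 + 12*y^3 - 6*y^2 - 6*y + 1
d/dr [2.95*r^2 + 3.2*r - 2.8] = 5.9*r + 3.2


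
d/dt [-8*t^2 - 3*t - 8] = -16*t - 3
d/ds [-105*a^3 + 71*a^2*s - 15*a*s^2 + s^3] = 71*a^2 - 30*a*s + 3*s^2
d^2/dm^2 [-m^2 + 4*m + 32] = -2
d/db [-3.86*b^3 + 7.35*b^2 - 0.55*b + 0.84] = -11.58*b^2 + 14.7*b - 0.55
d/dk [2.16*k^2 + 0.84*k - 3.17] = 4.32*k + 0.84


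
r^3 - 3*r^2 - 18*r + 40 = (r - 5)*(r - 2)*(r + 4)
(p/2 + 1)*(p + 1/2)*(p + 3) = p^3/2 + 11*p^2/4 + 17*p/4 + 3/2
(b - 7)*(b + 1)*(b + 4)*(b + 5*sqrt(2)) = b^4 - 2*b^3 + 5*sqrt(2)*b^3 - 31*b^2 - 10*sqrt(2)*b^2 - 155*sqrt(2)*b - 28*b - 140*sqrt(2)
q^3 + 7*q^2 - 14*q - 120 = (q - 4)*(q + 5)*(q + 6)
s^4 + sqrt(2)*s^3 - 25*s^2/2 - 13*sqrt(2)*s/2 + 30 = (s - 2*sqrt(2))*(s - sqrt(2))*(s + 3*sqrt(2)/2)*(s + 5*sqrt(2)/2)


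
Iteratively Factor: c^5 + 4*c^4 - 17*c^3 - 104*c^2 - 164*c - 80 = (c - 5)*(c^4 + 9*c^3 + 28*c^2 + 36*c + 16) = (c - 5)*(c + 2)*(c^3 + 7*c^2 + 14*c + 8) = (c - 5)*(c + 2)*(c + 4)*(c^2 + 3*c + 2) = (c - 5)*(c + 1)*(c + 2)*(c + 4)*(c + 2)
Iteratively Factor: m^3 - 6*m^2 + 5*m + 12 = (m + 1)*(m^2 - 7*m + 12) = (m - 4)*(m + 1)*(m - 3)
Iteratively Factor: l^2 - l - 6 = (l - 3)*(l + 2)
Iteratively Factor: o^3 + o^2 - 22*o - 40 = (o + 2)*(o^2 - o - 20) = (o - 5)*(o + 2)*(o + 4)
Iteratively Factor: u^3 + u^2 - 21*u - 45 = (u + 3)*(u^2 - 2*u - 15) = (u + 3)^2*(u - 5)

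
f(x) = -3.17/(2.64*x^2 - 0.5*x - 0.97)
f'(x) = -3.17*(0.5 - 5.28*x)/(2.64*x^2 - 0.5*x - 0.97)^2 = (16.7376*x - 1.585)/(-2.64*x^2 + 0.5*x + 0.97)^2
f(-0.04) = 3.35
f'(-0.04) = -2.52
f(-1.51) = -0.55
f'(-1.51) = -0.80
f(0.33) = 3.74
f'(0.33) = 5.48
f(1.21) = -1.38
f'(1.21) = 3.56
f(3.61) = -0.10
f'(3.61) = 0.06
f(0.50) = 5.66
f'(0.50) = 21.63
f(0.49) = 5.45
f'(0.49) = 19.59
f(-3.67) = -0.09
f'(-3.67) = -0.05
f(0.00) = 3.27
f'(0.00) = -1.68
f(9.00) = -0.02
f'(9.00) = 0.00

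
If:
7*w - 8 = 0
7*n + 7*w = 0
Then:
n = -8/7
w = 8/7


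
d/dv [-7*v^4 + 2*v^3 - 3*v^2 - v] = -28*v^3 + 6*v^2 - 6*v - 1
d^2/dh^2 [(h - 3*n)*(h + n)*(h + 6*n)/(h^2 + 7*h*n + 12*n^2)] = 12*n^2*(-h^3 + 9*h^2*n + 99*h*n^2 + 195*n^3)/(h^6 + 21*h^5*n + 183*h^4*n^2 + 847*h^3*n^3 + 2196*h^2*n^4 + 3024*h*n^5 + 1728*n^6)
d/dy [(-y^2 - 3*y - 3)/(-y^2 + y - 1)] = 2*(-2*y^2 - 2*y + 3)/(y^4 - 2*y^3 + 3*y^2 - 2*y + 1)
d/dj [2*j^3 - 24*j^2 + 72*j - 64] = 6*j^2 - 48*j + 72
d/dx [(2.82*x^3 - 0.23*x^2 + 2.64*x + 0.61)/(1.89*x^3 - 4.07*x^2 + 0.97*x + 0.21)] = (-11.0427*x^4 - 4.5084*x^3 + 8.8396*x^2 + 4.8688*x - 0.0373)/(3.5721*x^6 - 15.3846*x^5 + 20.2315*x^4 - 7.102*x^3 - 0.7685*x^2 + 0.4074*x + 0.0441)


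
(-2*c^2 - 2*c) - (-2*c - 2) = 2 - 2*c^2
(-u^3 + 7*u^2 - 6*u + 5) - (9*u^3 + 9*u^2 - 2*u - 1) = -10*u^3 - 2*u^2 - 4*u + 6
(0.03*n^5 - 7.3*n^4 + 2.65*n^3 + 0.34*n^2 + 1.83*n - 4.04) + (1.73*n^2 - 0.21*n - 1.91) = 0.03*n^5 - 7.3*n^4 + 2.65*n^3 + 2.07*n^2 + 1.62*n - 5.95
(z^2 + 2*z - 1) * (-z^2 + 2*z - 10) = -z^4 - 5*z^2 - 22*z + 10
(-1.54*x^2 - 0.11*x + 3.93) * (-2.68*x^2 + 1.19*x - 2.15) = 4.1272*x^4 - 1.5378*x^3 - 7.3523*x^2 + 4.9132*x - 8.4495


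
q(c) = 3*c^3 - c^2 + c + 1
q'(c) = 9*c^2 - 2*c + 1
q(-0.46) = 0.04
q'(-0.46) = 3.82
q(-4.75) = -347.83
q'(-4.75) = 213.56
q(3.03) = 78.30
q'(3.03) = 77.57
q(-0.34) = 0.43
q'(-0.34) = 2.72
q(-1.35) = -9.55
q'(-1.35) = 20.10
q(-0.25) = 0.64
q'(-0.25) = 2.06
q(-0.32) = 0.48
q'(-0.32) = 2.56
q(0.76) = 2.50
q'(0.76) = 4.68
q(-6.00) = -689.00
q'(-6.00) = 337.00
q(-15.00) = -10364.00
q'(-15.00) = 2056.00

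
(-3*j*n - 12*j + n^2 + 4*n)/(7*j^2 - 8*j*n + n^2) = (-3*j*n - 12*j + n^2 + 4*n)/(7*j^2 - 8*j*n + n^2)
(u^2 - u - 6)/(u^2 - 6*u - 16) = (u - 3)/(u - 8)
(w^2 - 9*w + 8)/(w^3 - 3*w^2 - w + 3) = (w - 8)/(w^2 - 2*w - 3)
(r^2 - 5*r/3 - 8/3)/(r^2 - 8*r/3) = (r + 1)/r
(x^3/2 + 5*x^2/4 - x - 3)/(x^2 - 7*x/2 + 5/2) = (2*x^3 + 5*x^2 - 4*x - 12)/(2*(2*x^2 - 7*x + 5))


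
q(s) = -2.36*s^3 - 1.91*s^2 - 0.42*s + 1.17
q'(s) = -7.08*s^2 - 3.82*s - 0.42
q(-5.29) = 299.31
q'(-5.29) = -178.34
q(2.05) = -28.05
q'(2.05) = -38.00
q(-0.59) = 1.24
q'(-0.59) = -0.63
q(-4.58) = 189.76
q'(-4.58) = -131.44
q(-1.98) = 12.83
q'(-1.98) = -20.61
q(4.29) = -222.11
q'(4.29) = -147.11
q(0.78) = -1.44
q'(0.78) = -7.71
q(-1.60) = 6.62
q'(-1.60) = -12.43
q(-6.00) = 444.69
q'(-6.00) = -232.38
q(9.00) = -1877.76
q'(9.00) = -608.28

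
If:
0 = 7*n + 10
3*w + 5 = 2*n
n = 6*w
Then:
No Solution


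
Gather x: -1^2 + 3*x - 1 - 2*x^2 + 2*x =-2*x^2 + 5*x - 2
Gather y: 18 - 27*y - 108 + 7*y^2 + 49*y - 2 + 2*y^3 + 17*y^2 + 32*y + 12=2*y^3 + 24*y^2 + 54*y - 80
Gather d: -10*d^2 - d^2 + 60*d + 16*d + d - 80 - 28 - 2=-11*d^2 + 77*d - 110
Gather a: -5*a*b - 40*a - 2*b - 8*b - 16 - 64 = a*(-5*b - 40) - 10*b - 80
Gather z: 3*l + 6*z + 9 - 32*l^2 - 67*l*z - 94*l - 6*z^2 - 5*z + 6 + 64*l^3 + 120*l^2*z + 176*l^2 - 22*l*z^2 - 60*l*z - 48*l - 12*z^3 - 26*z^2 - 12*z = 64*l^3 + 144*l^2 - 139*l - 12*z^3 + z^2*(-22*l - 32) + z*(120*l^2 - 127*l - 11) + 15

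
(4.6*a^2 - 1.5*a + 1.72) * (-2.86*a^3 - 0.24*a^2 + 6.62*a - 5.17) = -13.156*a^5 + 3.186*a^4 + 25.8928*a^3 - 34.1248*a^2 + 19.1414*a - 8.8924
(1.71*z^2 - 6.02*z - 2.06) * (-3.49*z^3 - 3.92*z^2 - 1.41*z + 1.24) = -5.9679*z^5 + 14.3066*z^4 + 28.3767*z^3 + 18.6838*z^2 - 4.5602*z - 2.5544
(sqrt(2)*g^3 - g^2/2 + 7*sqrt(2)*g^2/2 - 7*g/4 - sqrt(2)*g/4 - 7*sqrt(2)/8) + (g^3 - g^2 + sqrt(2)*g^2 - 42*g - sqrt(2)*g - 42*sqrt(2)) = g^3 + sqrt(2)*g^3 - 3*g^2/2 + 9*sqrt(2)*g^2/2 - 175*g/4 - 5*sqrt(2)*g/4 - 343*sqrt(2)/8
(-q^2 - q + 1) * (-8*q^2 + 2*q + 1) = 8*q^4 + 6*q^3 - 11*q^2 + q + 1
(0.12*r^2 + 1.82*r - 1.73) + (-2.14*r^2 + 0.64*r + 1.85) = -2.02*r^2 + 2.46*r + 0.12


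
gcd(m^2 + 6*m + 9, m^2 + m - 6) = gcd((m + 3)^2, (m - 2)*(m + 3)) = m + 3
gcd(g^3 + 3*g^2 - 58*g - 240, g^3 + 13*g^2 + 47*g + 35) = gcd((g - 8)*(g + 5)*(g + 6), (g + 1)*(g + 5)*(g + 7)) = g + 5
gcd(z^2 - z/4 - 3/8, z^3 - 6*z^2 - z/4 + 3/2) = z + 1/2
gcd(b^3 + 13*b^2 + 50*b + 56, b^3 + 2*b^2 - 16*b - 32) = b^2 + 6*b + 8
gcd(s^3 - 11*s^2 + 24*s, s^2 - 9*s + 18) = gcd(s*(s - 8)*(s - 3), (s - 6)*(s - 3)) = s - 3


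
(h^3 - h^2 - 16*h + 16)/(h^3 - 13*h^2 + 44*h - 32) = (h + 4)/(h - 8)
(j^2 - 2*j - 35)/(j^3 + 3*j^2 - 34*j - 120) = (j - 7)/(j^2 - 2*j - 24)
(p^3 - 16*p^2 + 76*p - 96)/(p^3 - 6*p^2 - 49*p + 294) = (p^2 - 10*p + 16)/(p^2 - 49)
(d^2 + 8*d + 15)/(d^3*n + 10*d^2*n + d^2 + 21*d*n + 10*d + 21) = (d + 5)/(d^2*n + 7*d*n + d + 7)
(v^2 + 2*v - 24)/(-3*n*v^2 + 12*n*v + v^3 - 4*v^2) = (v + 6)/(v*(-3*n + v))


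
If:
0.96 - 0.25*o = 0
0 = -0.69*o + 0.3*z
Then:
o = 3.84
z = 8.83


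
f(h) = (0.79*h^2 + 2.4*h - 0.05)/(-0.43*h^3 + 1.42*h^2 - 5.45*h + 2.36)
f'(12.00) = 0.03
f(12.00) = -0.24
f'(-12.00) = 0.00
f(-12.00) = 0.08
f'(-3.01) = -0.06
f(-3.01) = -0.00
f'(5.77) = 0.13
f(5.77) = -0.62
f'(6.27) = 0.11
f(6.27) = -0.56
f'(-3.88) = -0.03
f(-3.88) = 0.04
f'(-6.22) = -0.01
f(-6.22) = 0.08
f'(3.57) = 0.20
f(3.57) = -1.00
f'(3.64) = 0.20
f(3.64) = -0.99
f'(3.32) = 0.20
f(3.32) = -1.05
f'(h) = (1.58*h + 2.4)/(-0.43*h^3 + 1.42*h^2 - 5.45*h + 2.36) + (0.79*h^2 + 2.4*h - 0.05)*(1.29*h^2 - 2.84*h + 5.45)/(-0.43*h^3 + 1.42*h^2 - 5.45*h + 2.36)^2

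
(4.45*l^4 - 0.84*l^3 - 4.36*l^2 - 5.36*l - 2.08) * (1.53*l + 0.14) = 6.8085*l^5 - 0.6622*l^4 - 6.7884*l^3 - 8.8112*l^2 - 3.9328*l - 0.2912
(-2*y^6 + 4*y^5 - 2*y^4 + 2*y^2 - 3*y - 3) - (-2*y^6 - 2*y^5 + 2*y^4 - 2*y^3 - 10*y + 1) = 6*y^5 - 4*y^4 + 2*y^3 + 2*y^2 + 7*y - 4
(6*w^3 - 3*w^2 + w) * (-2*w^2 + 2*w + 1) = -12*w^5 + 18*w^4 - 2*w^3 - w^2 + w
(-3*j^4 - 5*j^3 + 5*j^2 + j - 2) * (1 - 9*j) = 27*j^5 + 42*j^4 - 50*j^3 - 4*j^2 + 19*j - 2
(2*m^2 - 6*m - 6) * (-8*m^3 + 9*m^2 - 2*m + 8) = -16*m^5 + 66*m^4 - 10*m^3 - 26*m^2 - 36*m - 48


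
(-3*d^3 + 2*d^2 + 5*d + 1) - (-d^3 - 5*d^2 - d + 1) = -2*d^3 + 7*d^2 + 6*d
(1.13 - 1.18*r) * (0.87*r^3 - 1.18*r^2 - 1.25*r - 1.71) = -1.0266*r^4 + 2.3755*r^3 + 0.1416*r^2 + 0.6053*r - 1.9323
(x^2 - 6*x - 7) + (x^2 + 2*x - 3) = 2*x^2 - 4*x - 10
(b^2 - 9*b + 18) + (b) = b^2 - 8*b + 18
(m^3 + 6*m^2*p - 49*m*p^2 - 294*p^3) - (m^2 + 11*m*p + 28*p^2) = m^3 + 6*m^2*p - m^2 - 49*m*p^2 - 11*m*p - 294*p^3 - 28*p^2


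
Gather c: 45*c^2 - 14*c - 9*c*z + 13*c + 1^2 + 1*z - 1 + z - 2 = 45*c^2 + c*(-9*z - 1) + 2*z - 2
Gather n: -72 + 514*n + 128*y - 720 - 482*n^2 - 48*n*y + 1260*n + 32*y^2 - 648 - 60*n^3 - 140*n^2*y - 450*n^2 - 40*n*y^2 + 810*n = -60*n^3 + n^2*(-140*y - 932) + n*(-40*y^2 - 48*y + 2584) + 32*y^2 + 128*y - 1440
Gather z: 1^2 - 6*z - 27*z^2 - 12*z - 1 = -27*z^2 - 18*z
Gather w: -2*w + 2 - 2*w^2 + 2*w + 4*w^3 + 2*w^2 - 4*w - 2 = 4*w^3 - 4*w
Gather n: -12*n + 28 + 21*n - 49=9*n - 21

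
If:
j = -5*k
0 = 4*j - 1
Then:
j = 1/4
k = -1/20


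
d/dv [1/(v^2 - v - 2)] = (1 - 2*v)/(-v^2 + v + 2)^2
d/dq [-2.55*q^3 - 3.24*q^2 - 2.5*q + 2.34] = -7.65*q^2 - 6.48*q - 2.5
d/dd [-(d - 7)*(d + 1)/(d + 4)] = (-d^2 - 8*d + 17)/(d^2 + 8*d + 16)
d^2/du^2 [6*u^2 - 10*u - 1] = 12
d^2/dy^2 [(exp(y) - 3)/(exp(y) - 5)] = 2*(exp(y) + 5)*exp(y)/(exp(3*y) - 15*exp(2*y) + 75*exp(y) - 125)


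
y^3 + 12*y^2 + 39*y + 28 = (y + 1)*(y + 4)*(y + 7)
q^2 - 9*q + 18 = (q - 6)*(q - 3)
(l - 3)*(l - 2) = l^2 - 5*l + 6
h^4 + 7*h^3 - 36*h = h*(h - 2)*(h + 3)*(h + 6)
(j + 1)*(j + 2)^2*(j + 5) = j^4 + 10*j^3 + 33*j^2 + 44*j + 20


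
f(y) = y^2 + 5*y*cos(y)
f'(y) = -5*y*sin(y) + 2*y + 5*cos(y)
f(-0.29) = -1.31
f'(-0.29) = 3.80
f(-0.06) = -0.30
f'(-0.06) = 4.85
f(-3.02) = 24.11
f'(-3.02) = -12.83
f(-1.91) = 6.83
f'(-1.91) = -14.49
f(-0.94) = -1.89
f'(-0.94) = -2.73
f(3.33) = -5.27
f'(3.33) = 4.87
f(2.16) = -1.34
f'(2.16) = -7.44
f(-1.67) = 3.62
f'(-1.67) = -12.14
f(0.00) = 0.00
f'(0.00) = 5.00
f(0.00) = 0.00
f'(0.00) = 5.00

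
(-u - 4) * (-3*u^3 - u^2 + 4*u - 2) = 3*u^4 + 13*u^3 - 14*u + 8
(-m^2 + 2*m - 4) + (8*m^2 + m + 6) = 7*m^2 + 3*m + 2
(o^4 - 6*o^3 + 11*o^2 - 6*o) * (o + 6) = o^5 - 25*o^3 + 60*o^2 - 36*o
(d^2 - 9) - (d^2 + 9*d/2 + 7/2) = -9*d/2 - 25/2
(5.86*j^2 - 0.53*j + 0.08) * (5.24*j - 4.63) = 30.7064*j^3 - 29.909*j^2 + 2.8731*j - 0.3704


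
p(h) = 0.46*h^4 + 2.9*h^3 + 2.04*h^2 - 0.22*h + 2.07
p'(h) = 1.84*h^3 + 8.7*h^2 + 4.08*h - 0.22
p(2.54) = 81.34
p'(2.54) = 96.42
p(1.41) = 15.76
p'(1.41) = 27.99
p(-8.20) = 621.84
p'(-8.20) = -463.21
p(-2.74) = -15.74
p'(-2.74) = 16.07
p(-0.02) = 2.08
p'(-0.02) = -0.30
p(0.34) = 2.35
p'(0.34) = 2.25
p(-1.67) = -1.80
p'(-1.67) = 8.66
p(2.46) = 73.89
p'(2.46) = 89.86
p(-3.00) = -19.95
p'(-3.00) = 16.16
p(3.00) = 135.33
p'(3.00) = 140.00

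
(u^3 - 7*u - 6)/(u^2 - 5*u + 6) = (u^2 + 3*u + 2)/(u - 2)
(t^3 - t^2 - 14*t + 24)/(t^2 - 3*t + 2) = (t^2 + t - 12)/(t - 1)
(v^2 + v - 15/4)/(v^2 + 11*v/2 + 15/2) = (v - 3/2)/(v + 3)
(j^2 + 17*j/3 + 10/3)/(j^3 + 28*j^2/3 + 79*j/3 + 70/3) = (3*j + 2)/(3*j^2 + 13*j + 14)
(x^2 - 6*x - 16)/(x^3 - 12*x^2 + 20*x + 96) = 1/(x - 6)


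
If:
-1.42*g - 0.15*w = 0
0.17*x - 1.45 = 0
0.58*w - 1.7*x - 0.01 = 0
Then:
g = -2.64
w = 25.02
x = 8.53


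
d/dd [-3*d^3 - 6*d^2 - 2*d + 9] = -9*d^2 - 12*d - 2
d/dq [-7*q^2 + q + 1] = 1 - 14*q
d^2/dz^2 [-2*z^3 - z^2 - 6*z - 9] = -12*z - 2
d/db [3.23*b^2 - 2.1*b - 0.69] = 6.46*b - 2.1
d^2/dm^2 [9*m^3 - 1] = 54*m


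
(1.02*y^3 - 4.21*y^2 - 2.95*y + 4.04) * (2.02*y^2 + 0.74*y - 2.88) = 2.0604*y^5 - 7.7494*y^4 - 12.012*y^3 + 18.1026*y^2 + 11.4856*y - 11.6352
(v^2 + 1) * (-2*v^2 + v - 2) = -2*v^4 + v^3 - 4*v^2 + v - 2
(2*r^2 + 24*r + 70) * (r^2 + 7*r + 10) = 2*r^4 + 38*r^3 + 258*r^2 + 730*r + 700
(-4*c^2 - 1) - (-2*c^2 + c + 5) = -2*c^2 - c - 6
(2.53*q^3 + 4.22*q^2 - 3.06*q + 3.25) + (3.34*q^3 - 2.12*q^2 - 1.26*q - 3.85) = 5.87*q^3 + 2.1*q^2 - 4.32*q - 0.6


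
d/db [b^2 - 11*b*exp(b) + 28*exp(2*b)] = -11*b*exp(b) + 2*b + 56*exp(2*b) - 11*exp(b)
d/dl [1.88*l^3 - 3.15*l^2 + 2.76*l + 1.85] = 5.64*l^2 - 6.3*l + 2.76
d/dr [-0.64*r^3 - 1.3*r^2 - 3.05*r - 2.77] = -1.92*r^2 - 2.6*r - 3.05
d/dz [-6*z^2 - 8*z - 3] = -12*z - 8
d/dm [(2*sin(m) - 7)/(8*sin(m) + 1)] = 58*cos(m)/(8*sin(m) + 1)^2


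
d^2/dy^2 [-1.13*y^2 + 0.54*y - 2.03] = -2.26000000000000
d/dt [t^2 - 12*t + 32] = 2*t - 12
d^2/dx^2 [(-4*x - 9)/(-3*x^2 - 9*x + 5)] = 18*((2*x + 3)^2*(4*x + 9) - (4*x + 7)*(3*x^2 + 9*x - 5))/(3*x^2 + 9*x - 5)^3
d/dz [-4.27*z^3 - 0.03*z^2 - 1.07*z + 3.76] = -12.81*z^2 - 0.06*z - 1.07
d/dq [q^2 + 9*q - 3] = 2*q + 9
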